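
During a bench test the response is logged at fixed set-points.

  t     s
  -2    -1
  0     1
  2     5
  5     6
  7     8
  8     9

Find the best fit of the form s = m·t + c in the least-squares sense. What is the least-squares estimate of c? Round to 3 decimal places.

Compute the Gram sums: Σt·t = 146, Σt = 20, Σ1 = 6.
And Σt·s = 170, Σs = 28.
Eliminating c: 6·(row 1) − 20·(row 2) gives 476·m = 6·170 − 20·28 = 460, so m = 115/119.
Then c = (28 − 20·(115/119))/6 = 172/119.

c = 1.445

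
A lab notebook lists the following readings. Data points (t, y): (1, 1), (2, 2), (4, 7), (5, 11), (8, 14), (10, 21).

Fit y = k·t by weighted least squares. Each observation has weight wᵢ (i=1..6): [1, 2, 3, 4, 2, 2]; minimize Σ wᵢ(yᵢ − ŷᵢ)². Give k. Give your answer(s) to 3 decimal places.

Sums needed: Σwᵢ·t·t = 485.
Right-hand side: Σwᵢ·t·y = 957.
Hence k = 957 / 485 ≈ 1.9732.

k = 1.973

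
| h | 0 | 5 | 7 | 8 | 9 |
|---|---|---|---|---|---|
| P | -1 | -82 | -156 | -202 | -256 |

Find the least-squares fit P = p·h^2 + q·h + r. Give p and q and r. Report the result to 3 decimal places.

Sums needed: Σh^2·h^2 = 13683, Σh^2·h = 1709, Σh^2 = 219, Σh·h = 219, Σh = 29, Σ1 = 5.
Moment sums: Σh^2·P = -43358, Σh·P = -5422, ΣP = -697.
Row-reducing yields p = -29033/9542, q = -4159/4771, r = -10265/9542.

p = -3.043, q = -0.872, r = -1.076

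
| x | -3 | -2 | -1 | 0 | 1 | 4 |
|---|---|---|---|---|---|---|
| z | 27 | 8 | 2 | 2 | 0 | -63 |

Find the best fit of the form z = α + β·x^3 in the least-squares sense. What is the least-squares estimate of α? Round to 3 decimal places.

α = 0.793

From the data, Σ1 = 6, Σx^3 = 29, Σx^3·x^3 = 4891.
Moment sums: Σz = -24, Σx^3·z = -4827.
MᵀM·[α, β]ᵀ = Mᵀz becomes [[6, 29]; [29, 4891]]·[α, β]ᵀ = [-24, -4827]ᵀ.
Δ = 6·4891 − 29² = 28505.
α = ((-24)·4891 − 29·(-4827))/28505 = 22599/28505; β = (6·(-4827) − 29·(-24))/28505 = -28266/28505.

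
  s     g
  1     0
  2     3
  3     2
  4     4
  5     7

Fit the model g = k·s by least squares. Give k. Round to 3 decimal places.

The normal equations are: 55·k = 63.
Hence k = 63 / 55 ≈ 1.14545.

k = 1.145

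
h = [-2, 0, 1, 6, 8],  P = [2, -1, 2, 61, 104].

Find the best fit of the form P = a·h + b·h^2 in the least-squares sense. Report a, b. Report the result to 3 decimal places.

From the data, Σh·h = 105, Σh·h^2 = 721, Σh^2·h^2 = 5409.
Moment sums: Σh·P = 1196, Σh^2·P = 8862.
Eliminating b: 5409·(row 1) − 721·(row 2) gives 48104·a = 5409·1196 − 721·8862 = 79662, so a = 39831/24052.
Then b = (8862 − 721·(39831/24052))/5409 = 4871/3436.

a = 1.656, b = 1.418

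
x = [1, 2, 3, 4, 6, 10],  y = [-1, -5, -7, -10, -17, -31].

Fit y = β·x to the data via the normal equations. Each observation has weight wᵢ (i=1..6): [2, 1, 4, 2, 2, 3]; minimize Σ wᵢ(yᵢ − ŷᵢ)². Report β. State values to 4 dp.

Compute the Gram sums: Σwᵢ·x·x = 446.
Right-hand side: Σwᵢ·x·y = -1310.
So AᵀWA·[β]ᵀ = AᵀWy: [[446]]·[β]ᵀ = [-1310]ᵀ.
Hence β = -1310 / 446 ≈ -2.93722.

β = -2.9372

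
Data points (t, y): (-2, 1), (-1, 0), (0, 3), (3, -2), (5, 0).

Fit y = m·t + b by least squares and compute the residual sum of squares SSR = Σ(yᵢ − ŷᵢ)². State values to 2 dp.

SSR = 10.26

With design matrix M, MᵀM = [[39, 5]; [5, 5]] and Mᵀy = [-8, 2]ᵀ.
Determinant 39·5 − 5² = 170.
m = ((-8)·5 − 5·2)/170 = -5/17; b = (39·2 − 5·(-8))/170 = 59/85.
Residuals: -24/85, -84/85, 196/85, -154/85, 66/85; SSR = 872/85.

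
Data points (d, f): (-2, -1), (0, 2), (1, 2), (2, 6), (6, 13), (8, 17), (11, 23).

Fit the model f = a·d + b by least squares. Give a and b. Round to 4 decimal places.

The normal equations are: 230·a + 26·b = 483;  26·a + 7·b = 62.
Δ = 230·7 − 26² = 934.
a = (483·7 − 26·62)/934 = 1769/934; b = (230·62 − 26·483)/934 = 851/467.

a = 1.8940, b = 1.8223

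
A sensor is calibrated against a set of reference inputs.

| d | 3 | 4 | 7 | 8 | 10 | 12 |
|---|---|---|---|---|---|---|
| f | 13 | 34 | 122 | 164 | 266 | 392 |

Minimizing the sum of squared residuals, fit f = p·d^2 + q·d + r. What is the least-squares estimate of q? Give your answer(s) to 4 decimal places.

q = -2.8139

Entries of MᵀM: Σd^2·d^2 = 37570, Σd^2·d = 3674, Σd^2 = 382, Σd·d = 382, Σd = 44, Σ1 = 6.
Right-hand side: Σd^2·f = 100183, Σd·f = 9705, Σf = 991.
So MᵀM·[p, q, r]ᵀ = Mᵀf: [[37570, 3674, 382]; [3674, 382, 44]; [382, 44, 6]]·[p, q, r]ᵀ = [100183, 9705, 991]ᵀ.
Solving the 3×3 system (Gaussian elimination) gives p = 22009/7374, q = -10375/3687, r = -5189/1229.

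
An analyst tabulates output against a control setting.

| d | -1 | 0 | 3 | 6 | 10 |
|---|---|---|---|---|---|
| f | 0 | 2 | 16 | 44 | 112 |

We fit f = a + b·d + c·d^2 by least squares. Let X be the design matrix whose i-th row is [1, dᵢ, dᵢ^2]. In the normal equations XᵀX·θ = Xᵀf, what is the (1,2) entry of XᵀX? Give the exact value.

Row 1 ↔ basis 1, column 2 ↔ basis d, so (XᵀX)_{1,2} = Σᵢ d = (1)·(-1) + (1)·(0) + (1)·(3) + (1)·(6) + (1)·(10) = 18.

18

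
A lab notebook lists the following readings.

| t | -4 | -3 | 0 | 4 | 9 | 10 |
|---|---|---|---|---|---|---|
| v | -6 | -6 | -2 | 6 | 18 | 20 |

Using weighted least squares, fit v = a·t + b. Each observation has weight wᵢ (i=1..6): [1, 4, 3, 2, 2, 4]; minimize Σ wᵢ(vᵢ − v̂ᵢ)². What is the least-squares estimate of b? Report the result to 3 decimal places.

b = -0.506

The normal equations are: 646·a + 50·b = 1268;  50·a + 16·b = 92.
Δ = 646·16 − 50² = 7836.
a = (1268·16 − 50·92)/7836 = 3922/1959; b = (646·92 − 50·1268)/7836 = -992/1959.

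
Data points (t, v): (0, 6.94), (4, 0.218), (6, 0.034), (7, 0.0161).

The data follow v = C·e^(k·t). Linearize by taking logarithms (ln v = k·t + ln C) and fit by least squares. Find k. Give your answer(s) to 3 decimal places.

Taking logs, ln v = k·t + ln C, so regress ln v on t.
Σt = 17.0000, Σ(t)² = 101.0000, Σln v = -7.0963, Σt·ln v = -55.2840.
Equations: 101.0000·k + 17.0000·ln C = -55.2840;  17.0000·k + 4·ln C = -7.0963.
Δ = 101.0000·4 − (17.0000)² = 115.0000; k = (-55.2840·4 − 17.0000·-7.0963)/115.0000 = -0.87390, ln C = (101.0000·-7.0963 − 17.0000·-55.2840)/115.0000 = 1.94002.

k = -0.874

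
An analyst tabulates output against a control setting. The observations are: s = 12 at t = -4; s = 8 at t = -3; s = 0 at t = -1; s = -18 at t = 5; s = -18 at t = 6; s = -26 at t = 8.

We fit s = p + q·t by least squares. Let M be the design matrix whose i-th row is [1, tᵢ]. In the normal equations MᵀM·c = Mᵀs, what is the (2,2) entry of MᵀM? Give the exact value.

151

Row 2 ↔ basis t, column 2 ↔ basis t, so (MᵀM)_{2,2} = Σᵢ (t)·(t) = (-4)·(-4) + (-3)·(-3) + (-1)·(-1) + (5)·(5) + (6)·(6) + (8)·(8) = 151.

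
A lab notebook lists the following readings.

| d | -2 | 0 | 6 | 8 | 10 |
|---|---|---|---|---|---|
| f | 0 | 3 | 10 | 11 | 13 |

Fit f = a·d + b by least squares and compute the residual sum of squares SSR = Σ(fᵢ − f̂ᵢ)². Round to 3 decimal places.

Compute the Gram sums: Σd·d = 204, Σd = 22, Σ1 = 5.
Right-hand side: Σd·f = 278, Σf = 37.
XᵀX·[a, b]ᵀ = Xᵀf becomes [[204, 22]; [22, 5]]·[a, b]ᵀ = [278, 37]ᵀ.
det = 204·5 − 22² = 536.
a = (278·5 − 22·37)/536 = 72/67; b = (204·37 − 22·278)/536 = 179/67.
Residuals: -35/67, 22/67, 59/67, -18/67, -28/67; SSR = 94/67.

SSR = 1.403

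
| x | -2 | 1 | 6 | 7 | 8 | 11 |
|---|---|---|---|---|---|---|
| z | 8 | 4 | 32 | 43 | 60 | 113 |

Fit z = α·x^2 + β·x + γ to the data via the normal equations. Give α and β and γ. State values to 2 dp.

Sums needed: Σx^2·x^2 = 22451, Σx^2·x = 2395, Σx^2 = 275, Σx·x = 275, Σx = 31, Σ1 = 6.
And Σx^2·z = 20808, Σx·z = 2204, Σz = 260.
So AᵀA·[α, β, γ]ᵀ = Aᵀz: [[22451, 2395, 275]; [2395, 275, 31]; [275, 31, 6]]·[α, β, γ]ᵀ = [20808, 2204, 260]ᵀ.
Solving the 3×3 system (Gaussian elimination) gives α = 273883/272616, β = -280199/272616, γ = 59007/22718.

α = 1.00, β = -1.03, γ = 2.60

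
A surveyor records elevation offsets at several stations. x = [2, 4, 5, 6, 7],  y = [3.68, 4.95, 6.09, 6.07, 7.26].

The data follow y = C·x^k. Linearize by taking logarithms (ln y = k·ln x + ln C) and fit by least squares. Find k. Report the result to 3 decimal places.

k = 0.521

Linearized form: ln y = k·ln x + ln C. From the 5 transformed points,
Σln x = 7.4265, Σ(ln x)² = 11.9895, Σln y = 8.4947, Σln x·ln y = 13.1167.
Equations: 11.9895·k + 7.4265·ln C = 13.1167;  7.4265·k + 5·ln C = 8.4947.
Slope k = (n·Σln x·ln y − Σln x·Σln y)/(n·Σ(ln x)² − (Σln x)²) = (5·13.1167 − 7.4265·8.4947)/4.7940 = 0.52096; ln C = (Σln y − k·Σln x)/n = 0.92515.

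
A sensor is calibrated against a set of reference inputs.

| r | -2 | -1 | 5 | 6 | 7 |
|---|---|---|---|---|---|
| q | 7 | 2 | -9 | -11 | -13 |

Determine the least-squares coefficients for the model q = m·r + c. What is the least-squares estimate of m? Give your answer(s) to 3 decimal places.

m = -2.086

Compute the Gram sums: Σr·r = 115, Σr = 15, Σ1 = 5.
And Σr·q = -218, Σq = -24.
det = 115·5 − 15² = 350.
m = ((-218)·5 − 15·(-24))/350 = -73/35; c = (115·(-24) − 15·(-218))/350 = 51/35.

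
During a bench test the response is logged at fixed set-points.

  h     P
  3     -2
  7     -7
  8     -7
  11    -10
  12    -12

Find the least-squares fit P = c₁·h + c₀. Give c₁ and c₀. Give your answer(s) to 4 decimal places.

c₁ = -1.0512, c₀ = 1.0197

Normal-equation sums: Σh·h = 387, Σh = 41, Σ1 = 5.
For XᵀP: Σh·P = -365, ΣP = -38.
Δ = 387·5 − 41² = 254.
c₁ = ((-365)·5 − 41·(-38))/254 = -267/254; c₀ = (387·(-38) − 41·(-365))/254 = 259/254.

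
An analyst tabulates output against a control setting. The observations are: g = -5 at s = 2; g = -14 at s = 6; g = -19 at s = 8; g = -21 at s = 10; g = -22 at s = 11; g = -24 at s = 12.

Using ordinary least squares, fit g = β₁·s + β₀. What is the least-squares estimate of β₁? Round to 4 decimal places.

The normal equations are: 469·β₁ + 49·β₀ = -986;  49·β₁ + 6·β₀ = -105.
det = 469·6 − 49² = 413.
β₁ = ((-986)·6 − 49·(-105))/413 = -771/413; β₀ = (469·(-105) − 49·(-986))/413 = -133/59.

β₁ = -1.8668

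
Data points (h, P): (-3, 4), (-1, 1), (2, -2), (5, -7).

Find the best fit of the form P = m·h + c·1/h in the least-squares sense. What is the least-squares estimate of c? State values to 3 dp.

c = 0.606

Entries of XᵀX: Σh·h = 39, Σh·1/h = 4, Σ1/h·1/h = 1261/900.
Right-hand side: Σh·P = -52, Σ1/h·P = -71/15.
Δ = 39·(1261/900) − 4² = 11593/300.
m = ((-52)·(1261/900) − 4·(-71/15))/(11593/300) = -48532/34779; c = (39·(-71/15) − 4·(-52))/(11593/300) = 7020/11593.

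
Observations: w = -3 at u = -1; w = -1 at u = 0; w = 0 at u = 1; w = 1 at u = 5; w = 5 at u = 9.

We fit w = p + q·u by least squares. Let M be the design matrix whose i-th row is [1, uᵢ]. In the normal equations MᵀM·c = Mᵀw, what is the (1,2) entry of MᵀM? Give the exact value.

14

Row 1 ↔ basis 1, column 2 ↔ basis u, so (MᵀM)_{1,2} = Σᵢ u = (1)·(-1) + (1)·(0) + (1)·(1) + (1)·(5) + (1)·(9) = 14.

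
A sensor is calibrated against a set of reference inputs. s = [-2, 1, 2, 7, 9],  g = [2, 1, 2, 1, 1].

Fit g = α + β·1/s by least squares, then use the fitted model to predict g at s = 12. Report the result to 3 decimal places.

Sums needed: Σ1 = 5, Σ1/s = 79/63, Σ1/s·1/s = 12167/7938.
Right-hand side: Σg = 7, Σ1/s·g = 79/63.
Normal equations: [[5, 79/63]; [79/63, 12167/7938]]·[α, β]ᵀ = [7, 79/63]ᵀ.
Determinant 5·(12167/7938) − (79/63)² = 48353/7938.
α = (7·(12167/7938) − (79/63)·(79/63))/(48353/7938) = 72687/48353; β = (5·(79/63) − (79/63)·7)/(48353/7938) = -19908/48353.
At s = 12: ĝ = (72687/48353)·(1) + (-19908/48353)·(1/12) = 71028/48353.

ĝ = 1.469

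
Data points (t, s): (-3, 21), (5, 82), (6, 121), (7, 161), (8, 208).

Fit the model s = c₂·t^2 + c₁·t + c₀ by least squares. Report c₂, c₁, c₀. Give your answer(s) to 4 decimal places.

MᵀM·[c₂, c₁, c₀]ᵀ = Mᵀs reads: 8499·c₂ + 1169·c₁ + 183·c₀ = 27796;  1169·c₂ + 183·c₁ + 23·c₀ = 3864;  183·c₂ + 23·c₁ + 5·c₀ = 593.
Row-reducing yields c₂ = 246383/79982, c₁ = 132889/79982, c₀ = -71521/39991.

c₂ = 3.0805, c₁ = 1.6615, c₀ = -1.7884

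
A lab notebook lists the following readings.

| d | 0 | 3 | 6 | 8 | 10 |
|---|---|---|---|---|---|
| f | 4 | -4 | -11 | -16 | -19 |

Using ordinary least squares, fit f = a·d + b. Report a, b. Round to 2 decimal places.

Entries of XᵀX: Σd·d = 209, Σd = 27, Σ1 = 5.
Moment sums: Σd·f = -396, Σf = -46.
Δ = 209·5 − 27² = 316.
a = ((-396)·5 − 27·(-46))/316 = -369/158; b = (209·(-46) − 27·(-396))/316 = 539/158.

a = -2.34, b = 3.41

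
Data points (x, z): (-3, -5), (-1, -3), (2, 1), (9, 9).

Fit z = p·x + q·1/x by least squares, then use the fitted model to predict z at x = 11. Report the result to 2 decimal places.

Forming MᵀM = [[95, 4]; [4, 445/324]] and Mᵀz = [101, 37/6]ᵀ gives MᵀM·[p, q]ᵀ = Mᵀz.
det = 95·(445/324) − 4² = 37091/324.
p = (101·(445/324) − 4·(37/6))/(37091/324) = 36953/37091; q = (95·(37/6) − 4·101)/(37091/324) = 58914/37091.
At x = 11: ẑ = (36953/37091)·(11) + (58914/37091)·(1/11) = 4530227/408001.

ẑ = 11.10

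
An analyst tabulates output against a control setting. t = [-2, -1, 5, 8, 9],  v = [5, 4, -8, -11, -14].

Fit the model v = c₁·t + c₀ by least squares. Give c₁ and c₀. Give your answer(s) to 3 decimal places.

c₁ = -1.720, c₀ = 1.735

Setting ∂/∂c₁ … = 0 gives: 175·c₁ + 19·c₀ = -268;  19·c₁ + 5·c₀ = -24.
Determinant 175·5 − 19² = 514.
c₁ = ((-268)·5 − 19·(-24))/514 = -442/257; c₀ = (175·(-24) − 19·(-268))/514 = 446/257.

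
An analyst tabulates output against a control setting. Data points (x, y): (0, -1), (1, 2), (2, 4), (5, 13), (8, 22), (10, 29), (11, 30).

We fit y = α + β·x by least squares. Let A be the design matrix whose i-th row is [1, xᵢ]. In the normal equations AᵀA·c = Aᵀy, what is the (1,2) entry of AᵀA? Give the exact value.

Row 1 ↔ basis 1, column 2 ↔ basis x, so (AᵀA)_{1,2} = Σᵢ x = (1)·(0) + (1)·(1) + (1)·(2) + (1)·(5) + (1)·(8) + (1)·(10) + (1)·(11) = 37.

37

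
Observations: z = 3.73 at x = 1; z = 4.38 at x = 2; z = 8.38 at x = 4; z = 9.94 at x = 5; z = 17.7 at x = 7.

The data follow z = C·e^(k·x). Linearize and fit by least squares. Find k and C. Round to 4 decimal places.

With ln zᵢ as the transformed response and xᵢ as the regressor:
AᵀA = [[95.0000, 19.0000]; [19.0000, 5]], rhs = [44.3717, 10.0894]ᵀ  (here Σx = 19.0000, Σ(x)² = 95.0000, Σln z = 10.0894, Σx·ln z = 44.3717).
Δ = 95.0000·5 − (19.0000)² = 114.0000; k = (44.3717·5 − 19.0000·10.0894)/114.0000 = 0.26455, ln C = (95.0000·10.0894 − 19.0000·44.3717)/114.0000 = 1.01258, so C = exp(1.01258) = 2.75270.

k = 0.2646, C = 2.7527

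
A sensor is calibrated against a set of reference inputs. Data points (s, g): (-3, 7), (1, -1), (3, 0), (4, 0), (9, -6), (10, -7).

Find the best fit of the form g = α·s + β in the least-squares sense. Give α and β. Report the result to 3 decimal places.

α = -0.983, β = 2.767

MᵀM·[α, β]ᵀ = Mᵀg reads: 216·α + 24·β = -146;  24·α + 6·β = -7.
Eliminating β: 6·(row 1) − 24·(row 2) gives 720·α = 6·(-146) − 24·(-7) = -708, so α = -59/60.
Then β = ((-7) − 24·(-59/60))/6 = 83/30.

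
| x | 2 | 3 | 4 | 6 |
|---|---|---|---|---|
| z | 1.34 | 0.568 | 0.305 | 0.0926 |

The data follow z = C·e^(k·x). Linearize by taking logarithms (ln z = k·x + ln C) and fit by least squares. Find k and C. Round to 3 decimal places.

Linearized form: ln z = k·x + ln C. From the 4 transformed points,
Sums: Σx = 15.0000, Σ(x)² = 65.0000, Σln z = -3.8399, Σx·ln z = -20.1381.
Normal system: [[65.0000, 15.0000]; [15.0000, 4]]·[k, ln C]ᵀ = [-20.1381, -3.8399]ᵀ.
Δ = 65.0000·4 − (15.0000)² = 35.0000; k = (-20.1381·4 − 15.0000·-3.8399)/35.0000 = -0.65584, ln C = (65.0000·-3.8399 − 15.0000·-20.1381)/35.0000 = 1.49943, so C = exp(1.49943) = 4.47915.

k = -0.656, C = 4.479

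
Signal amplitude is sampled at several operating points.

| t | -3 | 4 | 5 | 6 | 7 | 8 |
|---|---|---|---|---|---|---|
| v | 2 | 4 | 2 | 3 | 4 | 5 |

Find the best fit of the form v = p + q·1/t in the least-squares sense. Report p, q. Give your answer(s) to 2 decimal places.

p = 3.09, q = 2.61

Compute the Gram sums: Σ1 = 6, Σ1/t = 463/840, Σ1/t·1/t = 195749/705600.
And Σv = 20, Σ1/t·v = 2041/840.
Normal equations: [[6, 463/840]; [463/840, 195749/705600]]·[p, q]ᵀ = [20, 2041/840]ᵀ.
Eliminating q: (195749/705600)·(row 1) − (463/840)·(row 2) gives (38405/28224)·p = (195749/705600)·20 − (463/840)·(2041/840) = 989999/235200, so p = 2969997/960125.
Then q = ((2041/840) − (463/840)·(2969997/960125))/(195749/705600) = 501648/192025.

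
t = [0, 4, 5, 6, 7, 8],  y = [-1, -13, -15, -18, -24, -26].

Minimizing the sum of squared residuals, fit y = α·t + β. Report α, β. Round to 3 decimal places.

α = -3.150, β = -0.417

Compute the Gram sums: Σt·t = 190, Σt = 30, Σ1 = 6.
Right-hand side: Σt·y = -611, Σy = -97.
Δ = 190·6 − 30² = 240.
α = ((-611)·6 − 30·(-97))/240 = -63/20; β = (190·(-97) − 30·(-611))/240 = -5/12.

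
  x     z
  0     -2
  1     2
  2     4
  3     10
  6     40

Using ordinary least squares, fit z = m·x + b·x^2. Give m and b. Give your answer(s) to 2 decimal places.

Normal-equation sums: Σx·x = 50, Σx·x^2 = 252, Σx^2·x^2 = 1394.
Moment sums: Σx·z = 280, Σx^2·z = 1548.
So MᵀM·[m, b]ᵀ = Mᵀz: [[50, 252]; [252, 1394]]·[m, b]ᵀ = [280, 1548]ᵀ.
det = 50·1394 − 252² = 6196.
m = (280·1394 − 252·1548)/6196 = 56/1549; b = (50·1548 − 252·280)/6196 = 1710/1549.

m = 0.04, b = 1.10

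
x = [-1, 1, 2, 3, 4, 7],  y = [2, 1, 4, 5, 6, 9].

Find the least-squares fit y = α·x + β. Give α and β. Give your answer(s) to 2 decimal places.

α = 0.99, β = 1.86

The normal system MᵀM·[α, β]ᵀ = Mᵀy is [[80, 16]; [16, 6]]·[α, β]ᵀ = [109, 27]ᵀ.
Δ = 80·6 − 16² = 224.
α = (109·6 − 16·27)/224 = 111/112; β = (80·27 − 16·109)/224 = 13/7.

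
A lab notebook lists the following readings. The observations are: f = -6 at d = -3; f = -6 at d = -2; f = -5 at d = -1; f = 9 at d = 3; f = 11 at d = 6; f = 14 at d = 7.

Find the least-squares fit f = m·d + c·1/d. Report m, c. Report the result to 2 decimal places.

m = 1.89, c = 3.60

Normal-equation sums: Σd·d = 108, Σd·1/d = 6, Σ1/d·1/d = 149/98.
And Σd·f = 226, Σ1/d·f = 101/6.
So AᵀA·[m, c]ᵀ = Aᵀf: [[108, 6]; [6, 149/98]]·[m, c]ᵀ = [226, 101/6]ᵀ.
Determinant 108·(149/98) − 6² = 6282/49.
m = (226·(149/98) − 6·(101/6))/(6282/49) = 5944/3141; c = (108·(101/6) − 6·226)/(6282/49) = 3773/1047.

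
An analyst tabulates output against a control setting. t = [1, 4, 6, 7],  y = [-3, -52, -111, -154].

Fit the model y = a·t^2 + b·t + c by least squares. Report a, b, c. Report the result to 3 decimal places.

a = -3.015, b = -0.833, c = 0.636

From the data, Σt^2·t^2 = 3954, Σt^2·t = 624, Σt^2 = 102, Σt·t = 102, Σt = 18, Σ1 = 4.
For Xᵀy: Σt^2·y = -12377, Σt·y = -1955, Σy = -320.
XᵀX·[a, b, c]ᵀ = Xᵀy becomes [[3954, 624, 102]; [624, 102, 18]; [102, 18, 4]]·[a, b, c]ᵀ = [-12377, -1955, -320]ᵀ.
Solving the 3×3 system (Gaussian elimination) gives a = -199/66, b = -5/6, c = 7/11.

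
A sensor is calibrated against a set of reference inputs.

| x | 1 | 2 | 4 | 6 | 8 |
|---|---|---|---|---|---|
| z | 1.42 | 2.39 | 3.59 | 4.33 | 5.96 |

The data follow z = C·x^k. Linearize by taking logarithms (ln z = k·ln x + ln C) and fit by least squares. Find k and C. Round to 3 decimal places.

k = 0.655, C = 1.449

Let Y = ln z. Fitting Y = k·ln x + ln C by least squares:
Sums: Σln x = 5.9506, Σ(ln x)² = 9.9367, Σln z = 5.7507, Σln x·ln z = 8.7137.
Normal system: [[9.9367, 5.9506]; [5.9506, 5]]·[k, ln C]ᵀ = [8.7137, 5.7507]ᵀ.
Δ = 9.9367·5 − (5.9506)² = 14.2736; k = (8.7137·5 − 5.9506·5.7507)/14.2736 = 0.65492, ln C = (9.9367·5.7507 − 5.9506·8.7137)/14.2736 = 0.37071, so C = exp(0.37071) = 1.44877.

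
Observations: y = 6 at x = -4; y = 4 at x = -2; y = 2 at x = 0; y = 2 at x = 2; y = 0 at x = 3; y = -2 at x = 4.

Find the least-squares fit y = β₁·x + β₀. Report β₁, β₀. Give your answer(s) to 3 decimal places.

β₁ = -0.884, β₀ = 2.442

Normal-equation sums: Σx·x = 49, Σx = 3, Σ1 = 6.
For Mᵀy: Σx·y = -36, Σy = 12.
Eliminating β₀: 6·(row 1) − 3·(row 2) gives 285·β₁ = 6·(-36) − 3·12 = -252, so β₁ = -84/95.
Then β₀ = (12 − 3·(-84/95))/6 = 232/95.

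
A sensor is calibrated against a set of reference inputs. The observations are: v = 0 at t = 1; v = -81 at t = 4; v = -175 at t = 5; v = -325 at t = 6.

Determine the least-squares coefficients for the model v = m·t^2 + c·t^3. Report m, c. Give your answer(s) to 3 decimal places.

m = 2.929, c = -1.991

Entries of XᵀX: Σt^2·t^2 = 2178, Σt^2·t^3 = 11926, Σt^3·t^3 = 66378.
And Σt^2·v = -17371, Σt^3·v = -97259.
Normal equations: [[2178, 11926]; [11926, 66378]]·[m, c]ᵀ = [-17371, -97259]ᵀ.
Δ = 2178·66378 − 11926² = 2341808.
m = ((-17371)·66378 − 11926·(-97259))/2341808 = 1714649/585452; c = (2178·(-97259) − 11926·(-17371))/2341808 = -1165889/585452.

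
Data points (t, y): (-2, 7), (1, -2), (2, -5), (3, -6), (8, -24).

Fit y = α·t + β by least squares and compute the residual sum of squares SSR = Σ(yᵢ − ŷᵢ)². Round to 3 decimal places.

SSR = 4.436

Compute the Gram sums: Σt·t = 82, Σt = 12, Σ1 = 5.
Right-hand side: Σt·y = -236, Σy = -30.
Eliminating β: 5·(row 1) − 12·(row 2) gives 266·α = 5·(-236) − 12·(-30) = -820, so α = -410/133.
Then β = ((-30) − 12·(-410/133))/5 = 186/133.
Residuals: -75/133, -6/19, -31/133, 246/133, -14/19; SSR = 590/133.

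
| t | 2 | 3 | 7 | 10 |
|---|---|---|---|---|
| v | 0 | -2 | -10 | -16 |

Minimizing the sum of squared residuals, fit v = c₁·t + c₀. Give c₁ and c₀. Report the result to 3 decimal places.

c₁ = -2.000, c₀ = 4.000

Entries of MᵀM: Σt·t = 162, Σt = 22, Σ1 = 4.
And Σt·v = -236, Σv = -28.
Determinant 162·4 − 22² = 164.
c₁ = ((-236)·4 − 22·(-28))/164 = -2; c₀ = (162·(-28) − 22·(-236))/164 = 4.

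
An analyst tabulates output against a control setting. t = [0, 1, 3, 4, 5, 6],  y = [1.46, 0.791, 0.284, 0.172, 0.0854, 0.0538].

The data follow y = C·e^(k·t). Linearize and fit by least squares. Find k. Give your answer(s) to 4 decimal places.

k = -0.5493

Linearized form: ln y = k·t + ln C. From the 6 transformed points,
Σt = 19.0000, Σ(t)² = 87.0000, Σln y = -8.2580, Σt·ln y = -40.8888.
Equations: 87.0000·k + 19.0000·ln C = -40.8888;  19.0000·k + 6·ln C = -8.2580.
Slope k = (n·Σt·ln y − Σt·Σln y)/(n·Σ(t)² − (Σt)²) = (6·-40.8888 − 19.0000·-8.2580)/161.0000 = -0.54926; ln C = (Σln y − k·Σt)/n = 0.36301.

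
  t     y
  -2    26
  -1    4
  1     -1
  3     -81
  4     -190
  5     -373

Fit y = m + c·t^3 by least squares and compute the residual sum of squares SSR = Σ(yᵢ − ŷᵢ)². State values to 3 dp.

SSR = 3.305

Sums needed: Σ1 = 6, Σt^3 = 208, Σt^3·t^3 = 20516.
For Xᵀy: Σy = -615, Σt^3·y = -61185.
So XᵀX·[m, c]ᵀ = Xᵀy: [[6, 208]; [208, 20516]]·[m, c]ᵀ = [-615, -61185]ᵀ.
Eliminating c: 20516·(row 1) − 208·(row 2) gives 79832·m = 20516·(-615) − 208·(-61185) = 109140, so m = 1605/1174.
Then c = ((-61185) − 208·(1605/1174))/20516 = -7035/2348.
Residuals: 779/1174, -853/2348, 1477/2348, -3453/2348, 455/1174, 361/2348; SSR = 7759/2348.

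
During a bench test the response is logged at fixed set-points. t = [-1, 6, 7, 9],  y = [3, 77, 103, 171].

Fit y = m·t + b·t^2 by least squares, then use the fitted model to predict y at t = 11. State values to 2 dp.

ŷ = 255.54

The normal system AᵀA·[m, b]ᵀ = Aᵀy is [[167, 1287]; [1287, 10259]]·[m, b]ᵀ = [2719, 21673]ᵀ.
Δ = 167·10259 − 1287² = 56884.
m = (2719·10259 − 1287·21673)/56884 = 535/28442; b = (167·21673 − 1287·2719)/56884 = 60019/28442.
At t = 11: ŷ = (535/28442)·(11) + (60019/28442)·(121) = 3634092/14221.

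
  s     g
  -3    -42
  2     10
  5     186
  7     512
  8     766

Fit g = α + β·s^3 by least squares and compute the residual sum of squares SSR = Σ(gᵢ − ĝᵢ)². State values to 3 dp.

SSR = 0.474

Normal-equation sums: Σ1 = 5, Σs^3 = 961, Σs^3·s^3 = 396211.
Moment sums: Σg = 1432, Σs^3·g = 592272.
So XᵀX·[α, β]ᵀ = Xᵀg: [[5, 961]; [961, 396211]]·[α, β]ᵀ = [1432, 592272]ᵀ.
det = 5·396211 − 961² = 1057534.
α = (1432·396211 − 961·592272)/1057534 = -29020/17057; β = (5·592272 − 961·1432)/1057534 = 792604/528767.
Residuals: 91714/528767, -153542/528767, 174782/528767, -234848/528767, 121894/528767; SSR = 250672/528767.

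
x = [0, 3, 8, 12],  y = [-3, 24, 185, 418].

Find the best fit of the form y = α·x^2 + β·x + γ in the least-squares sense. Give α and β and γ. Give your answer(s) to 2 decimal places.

Compute the Gram sums: Σx^2·x^2 = 24913, Σx^2·x = 2267, Σx^2 = 217, Σx·x = 217, Σx = 23, Σ1 = 4.
Right-hand side: Σx^2·y = 72248, Σx·y = 6568, Σy = 624.
Solving the 3×3 system (Gaussian elimination) gives α = 9029/3117, β = 1013/3117, γ = -3132/1039.

α = 2.90, β = 0.32, γ = -3.01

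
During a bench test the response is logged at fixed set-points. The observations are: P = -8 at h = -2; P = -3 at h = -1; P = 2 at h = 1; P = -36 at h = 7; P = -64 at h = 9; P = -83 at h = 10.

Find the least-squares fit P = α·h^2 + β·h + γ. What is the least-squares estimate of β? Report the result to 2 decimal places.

β = 2.22

From the data, Σh^2·h^2 = 18980, Σh^2·h = 2064, Σh^2 = 236, Σh·h = 236, Σh = 24, Σ1 = 6.
And Σh^2·P = -15281, Σh·P = -1637, ΣP = -192.
Row-reducing yields α = -333/316, β = 24589/11060, γ = 3077/5530.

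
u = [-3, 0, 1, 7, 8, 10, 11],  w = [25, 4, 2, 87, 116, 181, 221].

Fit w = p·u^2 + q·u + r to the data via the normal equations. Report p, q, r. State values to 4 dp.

XᵀX·[p, q, r]ᵀ = Xᵀw reads: 31220·p + 3160·q + 344·r = 56755;  3160·p + 344·q + 34·r = 5705;  344·p + 34·q + 7·r = 636.
Solving the 3×3 system (Gaussian elimination) gives p = 388207/199948, q = -307845/199948, r = 292175/99974.

p = 1.9415, q = -1.5396, r = 2.9225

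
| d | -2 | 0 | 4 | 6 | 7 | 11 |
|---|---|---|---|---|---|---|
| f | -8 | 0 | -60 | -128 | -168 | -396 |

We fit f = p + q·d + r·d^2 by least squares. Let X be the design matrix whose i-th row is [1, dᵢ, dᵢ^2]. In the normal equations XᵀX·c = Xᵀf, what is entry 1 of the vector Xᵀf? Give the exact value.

-760

Entry 1 ↔ basis 1, so (Xᵀf)_{1} = Σᵢ fᵢ = (1)·(-8) + (1)·(0) + (1)·(-60) + (1)·(-128) + (1)·(-168) + (1)·(-396) = -760.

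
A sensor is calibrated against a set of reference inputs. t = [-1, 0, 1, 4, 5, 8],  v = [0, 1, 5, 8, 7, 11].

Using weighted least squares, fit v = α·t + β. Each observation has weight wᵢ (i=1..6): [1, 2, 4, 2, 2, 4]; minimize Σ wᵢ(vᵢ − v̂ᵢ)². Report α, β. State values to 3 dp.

Setting ∂/∂α … = 0 gives: 343·α + 53·β = 506;  53·α + 15·β = 96.
Determinant 343·15 − 53² = 2336.
α = (506·15 − 53·96)/2336 = 1251/1168; β = (343·96 − 53·506)/2336 = 3055/1168.

α = 1.071, β = 2.616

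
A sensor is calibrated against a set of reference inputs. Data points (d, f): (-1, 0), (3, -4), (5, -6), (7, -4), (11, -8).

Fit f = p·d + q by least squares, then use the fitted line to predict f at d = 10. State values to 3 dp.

Sums needed: Σd·d = 205, Σd = 25, Σ1 = 5.
Moment sums: Σd·f = -158, Σf = -22.
Eliminating q: 5·(row 1) − 25·(row 2) gives 400·p = 5·(-158) − 25·(-22) = -240, so p = -3/5.
Then q = ((-22) − 25·(-3/5))/5 = -7/5.
At d = 10: f̂ = (-3/5)·(10) + (-7/5)·(1) = -37/5.

f̂ = -7.400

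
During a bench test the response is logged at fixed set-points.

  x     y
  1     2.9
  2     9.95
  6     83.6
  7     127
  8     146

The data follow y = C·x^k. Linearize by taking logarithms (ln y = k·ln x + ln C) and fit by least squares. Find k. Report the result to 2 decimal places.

Linearized form: ln y = k·ln x + ln C. From the 5 transformed points,
Σln x = 6.5103, Σ(ln x)² = 11.8015, Σln y = 17.6161, Σln x·ln y = 29.3124.
Normal system: [[11.8015, 6.5103]; [6.5103, 5]]·[k, ln C]ᵀ = [29.3124, 17.6161]ᵀ.
Δ = 11.8015·5 − (6.5103)² = 16.6240; k = (29.3124·5 − 6.5103·17.6161)/16.6240 = 1.91751, ln C = (11.8015·17.6161 − 6.5103·29.3124)/16.6240 = 1.02653.

k = 1.92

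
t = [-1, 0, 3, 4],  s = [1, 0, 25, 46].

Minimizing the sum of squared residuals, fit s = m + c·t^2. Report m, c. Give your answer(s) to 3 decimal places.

MᵀM·[m, c]ᵀ = Mᵀs reads: 4·m + 26·c = 72;  26·m + 338·c = 962.
Δ = 4·338 − 26² = 676.
m = (72·338 − 26·962)/676 = -1; c = (4·962 − 26·72)/676 = 38/13.

m = -1.000, c = 2.923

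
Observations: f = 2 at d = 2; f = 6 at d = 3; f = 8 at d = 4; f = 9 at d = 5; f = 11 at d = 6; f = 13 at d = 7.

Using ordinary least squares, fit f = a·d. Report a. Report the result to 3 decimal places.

Compute the Gram sums: Σd·d = 139.
Right-hand side: Σd·f = 256.
Hence a = 256 / 139 ≈ 1.84173.

a = 1.842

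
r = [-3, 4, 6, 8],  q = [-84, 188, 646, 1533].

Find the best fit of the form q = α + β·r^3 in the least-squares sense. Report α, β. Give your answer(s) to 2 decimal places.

α = -3.17, β = 3.00

Sums needed: Σ1 = 4, Σr^3 = 765, Σr^3·r^3 = 313625.
Moment sums: Σq = 2283, Σr^3·q = 938732.
Determinant 4·313625 − 765² = 669275.
α = (2283·313625 − 765·938732)/669275 = -22359/7045; β = (4·938732 − 765·2283)/669275 = 105707/35225.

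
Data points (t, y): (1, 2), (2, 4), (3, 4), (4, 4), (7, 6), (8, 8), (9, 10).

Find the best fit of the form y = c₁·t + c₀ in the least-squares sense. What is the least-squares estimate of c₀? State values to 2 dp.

Normal-equation sums: Σt·t = 224, Σt = 34, Σ1 = 7.
Moment sums: Σt·y = 234, Σy = 38.
So AᵀA·[c₁, c₀]ᵀ = Aᵀy: [[224, 34]; [34, 7]]·[c₁, c₀]ᵀ = [234, 38]ᵀ.
Determinant 224·7 − 34² = 412.
c₁ = (234·7 − 34·38)/412 = 173/206; c₀ = (224·38 − 34·234)/412 = 139/103.

c₀ = 1.35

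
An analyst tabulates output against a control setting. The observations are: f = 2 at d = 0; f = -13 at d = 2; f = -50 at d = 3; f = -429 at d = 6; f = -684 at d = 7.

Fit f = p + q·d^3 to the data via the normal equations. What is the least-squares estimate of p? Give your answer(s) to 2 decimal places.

p = 3.05

Setting ∂/∂p … = 0 gives: 5·p + 594·q = -1174;  594·p + 165098·q = -328730.
(Σ1 = 5, Σd^3 = 594, Σd^3·d^3 = 165098, Σf = -1174, Σd^3·f = -328730.)
Eliminating q: 165098·(row 1) − 594·(row 2) gives 472654·p = 165098·(-1174) − 594·(-328730) = 1440568, so p = 720284/236327.
Then q = ((-328730) − 594·(720284/236327))/165098 = -473147/236327.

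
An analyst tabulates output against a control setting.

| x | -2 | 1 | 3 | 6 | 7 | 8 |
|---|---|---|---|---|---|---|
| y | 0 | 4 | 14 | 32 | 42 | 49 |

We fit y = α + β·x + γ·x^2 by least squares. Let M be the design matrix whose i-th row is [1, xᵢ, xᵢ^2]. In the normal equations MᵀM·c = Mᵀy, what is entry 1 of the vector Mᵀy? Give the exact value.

Entry 1 ↔ basis 1, so (Mᵀy)_{1} = Σᵢ yᵢ = (1)·(0) + (1)·(4) + (1)·(14) + (1)·(32) + (1)·(42) + (1)·(49) = 141.

141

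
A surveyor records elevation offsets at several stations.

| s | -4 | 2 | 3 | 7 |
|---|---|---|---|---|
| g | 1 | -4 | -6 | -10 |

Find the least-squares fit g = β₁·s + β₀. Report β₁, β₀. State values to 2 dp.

β₁ = -1.00, β₀ = -2.75

Setting ∂/∂β₁ … = 0 gives: 78·β₁ + 8·β₀ = -100;  8·β₁ + 4·β₀ = -19.
Determinant 78·4 − 8² = 248.
β₁ = ((-100)·4 − 8·(-19))/248 = -1; β₀ = (78·(-19) − 8·(-100))/248 = -11/4.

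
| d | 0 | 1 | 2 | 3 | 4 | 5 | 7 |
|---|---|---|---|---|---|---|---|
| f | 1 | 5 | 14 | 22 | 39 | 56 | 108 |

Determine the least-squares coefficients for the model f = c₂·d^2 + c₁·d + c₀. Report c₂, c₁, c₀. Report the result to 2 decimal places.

With design matrix X, XᵀX = [[3380, 568, 104]; [568, 104, 22]; [104, 22, 7]] and Xᵀf = [7575, 1291, 245]ᵀ.
Solving the 3×3 system (Gaussian elimination) gives c₂ = 20173/10164, c₁ = 12361/10164, c₀ = 409/242.

c₂ = 1.98, c₁ = 1.22, c₀ = 1.69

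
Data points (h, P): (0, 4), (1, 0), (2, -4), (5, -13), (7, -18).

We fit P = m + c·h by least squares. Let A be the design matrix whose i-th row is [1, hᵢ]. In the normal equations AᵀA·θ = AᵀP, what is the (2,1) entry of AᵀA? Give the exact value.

Row 2 ↔ basis h, column 1 ↔ basis 1, so (AᵀA)_{2,1} = Σᵢ h = (0)·(1) + (1)·(1) + (2)·(1) + (5)·(1) + (7)·(1) = 15.

15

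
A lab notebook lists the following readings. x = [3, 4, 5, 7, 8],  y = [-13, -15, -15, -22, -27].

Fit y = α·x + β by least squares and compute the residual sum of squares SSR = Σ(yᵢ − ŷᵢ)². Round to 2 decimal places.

SSR = 9.67

With design matrix A, AᵀA = [[163, 27]; [27, 5]] and Aᵀy = [-544, -92]ᵀ.
det = 163·5 − 27² = 86.
α = ((-544)·5 − 27·(-92))/86 = -118/43; β = (163·(-92) − 27·(-544))/86 = -154/43.
Residuals: -51/43, -19/43, 99/43, 34/43, -63/43; SSR = 416/43.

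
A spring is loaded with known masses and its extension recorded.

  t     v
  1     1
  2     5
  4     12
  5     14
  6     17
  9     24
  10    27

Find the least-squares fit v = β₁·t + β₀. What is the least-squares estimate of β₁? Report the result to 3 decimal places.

β₁ = 2.794

Forming AᵀA = [[263, 37]; [37, 7]] and Aᵀv = [717, 100]ᵀ gives AᵀA·[β₁, β₀]ᵀ = Aᵀv.
Determinant 263·7 − 37² = 472.
β₁ = (717·7 − 37·100)/472 = 1319/472; β₀ = (263·100 − 37·717)/472 = -229/472.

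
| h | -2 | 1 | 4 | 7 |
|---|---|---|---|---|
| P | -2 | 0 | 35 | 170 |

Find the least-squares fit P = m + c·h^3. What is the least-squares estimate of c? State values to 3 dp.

c = 0.492

The normal system MᵀM·[m, c]ᵀ = MᵀP is [[4, 400]; [400, 121810]]·[m, c]ᵀ = [203, 60566]ᵀ.
Eliminating c: 121810·(row 1) − 400·(row 2) gives 327240·m = 121810·203 − 400·60566 = 501030, so m = 5567/3636.
Then c = (60566 − 400·(5567/3636))/121810 = 2237/4545.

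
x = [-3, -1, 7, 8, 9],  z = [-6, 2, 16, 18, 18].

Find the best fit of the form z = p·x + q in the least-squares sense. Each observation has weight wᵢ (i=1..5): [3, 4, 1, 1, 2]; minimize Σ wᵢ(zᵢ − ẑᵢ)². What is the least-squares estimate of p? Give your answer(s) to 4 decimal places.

Sums needed: Σwᵢ·x·x = 306, Σwᵢ·x = 20, Σwᵢ·1 = 11.
And Σwᵢ·x·z = 626, Σwᵢ·z = 60.
Normal equations: [[306, 20]; [20, 11]]·[p, q]ᵀ = [626, 60]ᵀ.
Determinant 306·11 − 20² = 2966.
p = (626·11 − 20·60)/2966 = 2843/1483; q = (306·60 − 20·626)/2966 = 2920/1483.

p = 1.9171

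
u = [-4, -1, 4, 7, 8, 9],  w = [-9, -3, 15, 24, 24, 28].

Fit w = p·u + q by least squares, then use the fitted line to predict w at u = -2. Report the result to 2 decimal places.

ŵ = -3.98

Sums needed: Σu·u = 227, Σu = 23, Σ1 = 6.
Moment sums: Σu·w = 711, Σw = 79.
Δ = 227·6 − 23² = 833.
p = (711·6 − 23·79)/833 = 2449/833; q = (227·79 − 23·711)/833 = 1580/833.
At u = -2: ŵ = (2449/833)·(-2) + (1580/833)·(1) = -474/119.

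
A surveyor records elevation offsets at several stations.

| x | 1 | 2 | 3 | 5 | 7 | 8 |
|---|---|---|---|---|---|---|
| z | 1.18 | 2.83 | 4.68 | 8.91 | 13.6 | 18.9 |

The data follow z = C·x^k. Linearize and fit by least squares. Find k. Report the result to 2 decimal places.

k = 1.30

Linearized form: ln z = k·ln x + ln C. From the 6 transformed points,
Σln x = 7.4265, Σ(ln x)² = 12.3883, Σln z = 10.4855, Σln x·ln z = 17.1274.
Equations: 12.3883·k + 7.4265·ln C = 17.1274;  7.4265·k + 6·ln C = 10.4855.
Solving (det = 19.1764): k = 1.29814, ln C = 0.14080.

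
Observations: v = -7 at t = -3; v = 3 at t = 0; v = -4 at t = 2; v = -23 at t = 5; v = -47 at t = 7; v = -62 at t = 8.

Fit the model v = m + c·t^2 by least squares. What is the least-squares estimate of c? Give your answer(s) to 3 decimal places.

c = -0.995

Normal-equation sums: Σ1 = 6, Σt^2 = 151, Σt^2·t^2 = 7219.
Right-hand side: Σv = -140, Σt^2·v = -6925.
Eliminating c: 7219·(row 1) − 151·(row 2) gives 20513·m = 7219·(-140) − 151·(-6925) = 35015, so m = 35015/20513.
Then c = ((-6925) − 151·(35015/20513))/7219 = -20410/20513.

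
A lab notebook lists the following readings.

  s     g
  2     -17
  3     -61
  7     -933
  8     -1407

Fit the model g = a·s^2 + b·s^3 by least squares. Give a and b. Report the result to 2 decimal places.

a = 1.95, b = -2.99

Setting ∂/∂a … = 0 gives: 6594·a + 49850·b = -136382;  49850·a + 380586·b = -1042186.
Eliminating b: 380586·(row 1) − 49850·(row 2) gives 24561584·a = 380586·(-136382) − 49850·(-1042186) = 47892248, so a = 5986531/3070198.
Then b = ((-1042186) − 49850·(5986531/3070198))/380586 = -9191473/3070198.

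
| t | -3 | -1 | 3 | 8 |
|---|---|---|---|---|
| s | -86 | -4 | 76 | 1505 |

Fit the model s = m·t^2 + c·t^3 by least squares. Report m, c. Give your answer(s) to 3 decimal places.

m = -0.550, c = 3.008

With design matrix M, MᵀM = [[4259, 32767]; [32767, 263603]] and Mᵀs = [96226, 774938]ᵀ.
Determinant 4259·263603 − 32767² = 49008888.
m = (96226·263603 − 32767·774938)/49008888 = -374044/680679; c = (4259·774938 − 32767·96226)/49008888 = 2047550/680679.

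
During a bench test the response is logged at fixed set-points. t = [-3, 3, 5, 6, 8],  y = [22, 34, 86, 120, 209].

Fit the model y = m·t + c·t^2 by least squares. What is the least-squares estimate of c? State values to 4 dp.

c = 3.0270

With design matrix M, MᵀM = [[143, 853]; [853, 6179]] and Mᵀy = [2858, 20350]ᵀ.
Eliminating c: 6179·(row 1) − 853·(row 2) gives 155988·m = 6179·2858 − 853·20350 = 301032, so m = 8362/4333.
Then c = (20350 − 853·(8362/4333))/6179 = 13116/4333.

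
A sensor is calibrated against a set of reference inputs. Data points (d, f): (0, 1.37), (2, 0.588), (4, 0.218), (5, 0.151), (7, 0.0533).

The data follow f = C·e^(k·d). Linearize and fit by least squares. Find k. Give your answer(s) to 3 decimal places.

k = -0.463

Let Y = ln f. Fitting Y = k·d + ln C by least squares:
XᵀX = [[94.0000, 18.0000]; [18.0000, 5]], rhs = [-37.1302, -6.5618]ᵀ  (here Σd = 18.0000, Σ(d)² = 94.0000, Σln f = -6.5618, Σd·ln f = -37.1302).
Slope k = (n·Σd·ln f − Σd·Σln f)/(n·Σ(d)² − (Σd)²) = (5·-37.1302 − 18.0000·-6.5618)/146.0000 = -0.46260; ln C = (Σln f − k·Σd)/n = 0.35299.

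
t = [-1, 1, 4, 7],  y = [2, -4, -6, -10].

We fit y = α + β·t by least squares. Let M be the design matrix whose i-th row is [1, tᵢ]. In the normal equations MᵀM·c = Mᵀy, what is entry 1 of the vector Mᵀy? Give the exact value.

-18

Entry 1 ↔ basis 1, so (Mᵀy)_{1} = Σᵢ yᵢ = (1)·(2) + (1)·(-4) + (1)·(-6) + (1)·(-10) = -18.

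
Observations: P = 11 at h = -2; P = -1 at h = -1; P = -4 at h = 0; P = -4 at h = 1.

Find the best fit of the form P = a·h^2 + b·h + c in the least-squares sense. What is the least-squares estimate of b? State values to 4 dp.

b = -1.8000

Compute the Gram sums: Σh^2·h^2 = 18, Σh^2·h = -8, Σh^2 = 6, Σh·h = 6, Σh = -2, Σ1 = 4.
Right-hand side: Σh^2·P = 39, Σh·P = -25, ΣP = 2.
So XᵀX·[a, b, c]ᵀ = XᵀP: [[18, -8, 6]; [-8, 6, -2]; [6, -2, 4]]·[a, b, c]ᵀ = [39, -25, 2]ᵀ.
Row-reducing yields a = 3, b = -9/5, c = -49/10.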